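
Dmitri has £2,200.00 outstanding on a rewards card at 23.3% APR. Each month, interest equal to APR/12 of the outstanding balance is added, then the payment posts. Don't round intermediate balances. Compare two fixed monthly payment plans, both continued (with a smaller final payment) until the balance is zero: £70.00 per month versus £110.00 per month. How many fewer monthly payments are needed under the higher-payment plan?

Monthly rate r = 23.3%/12 = 1.94167% = 0.0194167.
At £70.00/mo: n = ⌈−ln(1 − rB₀/P)/ln(1+r)⌉ = 49 payments (last £69.72); total interest = total paid − £2,200.00 = £1,229.72.
At £110.00/mo: 26 payments (last £62.06); total interest £612.06.
Payments saved = 49 − 26 = 23.

23 fewer payments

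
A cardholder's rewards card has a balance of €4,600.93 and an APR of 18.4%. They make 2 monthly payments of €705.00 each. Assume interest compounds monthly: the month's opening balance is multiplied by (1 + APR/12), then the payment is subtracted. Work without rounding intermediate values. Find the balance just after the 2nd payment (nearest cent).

€3,322.30

Monthly rate r = 18.4%/12 = 1.53333% = 0.0153333.
Each month: B ← B·(1+r) − €705.00.
Month 1: interest €70.55; balance after payment €3,966.48.
Month 2: interest €60.82; balance after payment €3,322.30.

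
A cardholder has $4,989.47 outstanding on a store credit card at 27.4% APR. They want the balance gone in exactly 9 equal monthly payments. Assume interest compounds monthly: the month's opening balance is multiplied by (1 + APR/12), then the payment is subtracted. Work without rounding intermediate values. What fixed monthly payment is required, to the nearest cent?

Monthly rate r = 27.4%/12 = 2.28333% = 0.0228333.
Level-payment amortization: P = B₀·r / (1 − (1+r)^(−n)) = 4989.47·0.0228333 / (1 − 1.02283^(−9)).
Denominator 1 − (1+r)^(−9) = 0.18387601.
P = 113.926 / 0.18387601 ≈ 619.58.

$619.58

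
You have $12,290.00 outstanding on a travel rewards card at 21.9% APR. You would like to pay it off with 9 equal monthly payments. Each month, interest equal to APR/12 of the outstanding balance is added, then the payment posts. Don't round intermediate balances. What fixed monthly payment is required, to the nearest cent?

Monthly rate r = 21.9%/12 = 1.825% = 0.01825.
Level-payment amortization: P = B₀·r / (1 − (1+r)^(−n)) = 12290.00·0.01825 / (1 − 1.01825^(−9)).
Denominator 1 − (1+r)^(−9) = 0.15021271.
P = 224.292 / 0.15021271 ≈ 1493.17.

$1,493.17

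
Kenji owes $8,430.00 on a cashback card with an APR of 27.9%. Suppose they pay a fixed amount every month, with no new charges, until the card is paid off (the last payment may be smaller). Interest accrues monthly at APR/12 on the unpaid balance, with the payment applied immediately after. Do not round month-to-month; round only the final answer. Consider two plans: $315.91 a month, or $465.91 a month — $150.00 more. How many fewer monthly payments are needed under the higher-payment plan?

19 fewer payments

Monthly rate r = 27.9%/12 = 2.325% = 0.02325.
At $315.91/mo: n = ⌈−ln(1 − rB₀/P)/ln(1+r)⌉ = 43 payments (last $46.83); total interest = total paid − $8,430.00 = $4,885.05.
At $465.91/mo: 24 payments (last $351.01); total interest $2,636.94.
Payments saved = 43 − 24 = 19.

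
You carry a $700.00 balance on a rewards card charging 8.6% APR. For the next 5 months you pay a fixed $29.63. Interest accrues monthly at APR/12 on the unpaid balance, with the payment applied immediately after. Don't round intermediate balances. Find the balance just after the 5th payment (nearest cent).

Monthly rate r = 8.6%/12 = 0.716667% = 0.00716667.
Each month: B ← B·(1+r) − $29.63.
Month 1: interest $5.02; balance after payment $675.39.
Month 2: interest $4.84; balance after payment $650.60.
Month 3: interest $4.66; balance after payment $625.63.
Month 4: interest $4.48; balance after payment $600.48.
Month 5: interest $4.30; balance after payment $575.16.

$575.16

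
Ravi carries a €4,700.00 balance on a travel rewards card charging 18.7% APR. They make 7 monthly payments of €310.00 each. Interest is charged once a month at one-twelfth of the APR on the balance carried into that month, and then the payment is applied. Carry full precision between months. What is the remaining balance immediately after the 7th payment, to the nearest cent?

€2,963.17

Monthly rate r = 18.7%/12 = 1.55833% = 0.0155833.
Each month: B ← B·(1+r) − €310.00.
Month 1: interest €73.24; balance after payment €4,463.24.
Month 2: interest €69.55; balance after payment €4,222.79.
Month 3: interest €65.81; balance after payment €3,978.60.
Month 4: interest €62.00; balance after payment €3,730.60.
Month 5: interest €58.14; balance after payment €3,478.73.
Month 6: interest €54.21; balance after payment €3,222.94.
Month 7: interest €50.22; balance after payment €2,963.17.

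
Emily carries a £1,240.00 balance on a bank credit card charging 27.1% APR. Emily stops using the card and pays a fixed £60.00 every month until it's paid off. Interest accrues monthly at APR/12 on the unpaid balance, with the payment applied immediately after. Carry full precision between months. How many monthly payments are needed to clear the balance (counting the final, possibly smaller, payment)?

29 payments

Monthly rate r = 27.1%/12 = 2.25833% = 0.0225833.
Recurrence: B ← B·(1+r) − £60.00.
Month 1: interest £28.00; balance after payment £1,208.00.
Month 2: interest £27.28; balance after payment £1,175.28.
Closed form: n = −ln(1 − rB₀/P)/ln(1+r) = −ln(0.53328)/ln(1.02258) ≈ 28.153, so the balance reaches zero during payment 29.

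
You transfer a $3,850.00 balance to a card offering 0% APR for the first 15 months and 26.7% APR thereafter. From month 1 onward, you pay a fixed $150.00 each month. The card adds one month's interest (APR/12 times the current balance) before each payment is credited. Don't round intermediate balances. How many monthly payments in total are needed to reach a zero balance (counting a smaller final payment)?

Promo months 1–15 at r₀ = 0%/12 = 0; months 16+ at r₁ = 26.7%/12 = 0.02225.
After month 15 (no interest yet): B = $3,850.00 − 15·$150.00 = $1,600.00.
Then at r₁ with $150.00/mo: n₂ = −ln(1 − r₁·B/P)/ln(1+r₁) ≈ 12.31 → 13 more payments.

28 months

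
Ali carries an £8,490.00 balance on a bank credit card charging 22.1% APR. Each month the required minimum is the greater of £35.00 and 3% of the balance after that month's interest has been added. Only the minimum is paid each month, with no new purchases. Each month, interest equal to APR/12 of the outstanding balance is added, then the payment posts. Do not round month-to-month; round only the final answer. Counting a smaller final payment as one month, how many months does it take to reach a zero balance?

Monthly rate r = 22.1%/12 = 1.84167% = 0.0184167.
While 3% of the post-interest balance exceeds £35.00, each month B ← (B·(1+r))·(1 − 0.03), i.e. B shrinks by the factor (1+r)·0.97 = 0.98786.
This holds for months 1–165. Entering month 166 the balance is £1,132.27; 3% of the post-interest balance is now below £35.00, so the flat £35.00 minimum applies from here.
From month 166 a fixed £35.00 at rate r clears £1,132.27 in 50 more payments. Total: 165 + 50 = 215 months.

215 months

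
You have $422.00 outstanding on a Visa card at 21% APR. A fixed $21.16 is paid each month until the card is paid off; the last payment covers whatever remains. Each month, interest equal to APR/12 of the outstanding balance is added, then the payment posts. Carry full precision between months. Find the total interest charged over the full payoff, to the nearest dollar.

$102

Monthly rate r = 21%/12 = 1.75% = 0.0175.
Payoff takes n = ⌈−ln(1 − rB₀/P)/ln(1+r)⌉ = ⌈24.743⌉ = 25 payments; the last is $15.76.
Total paid = 24·$21.16 + $15.76 = $523.60.
Total interest = total paid − principal = $523.60 − $422.00 = $101.60.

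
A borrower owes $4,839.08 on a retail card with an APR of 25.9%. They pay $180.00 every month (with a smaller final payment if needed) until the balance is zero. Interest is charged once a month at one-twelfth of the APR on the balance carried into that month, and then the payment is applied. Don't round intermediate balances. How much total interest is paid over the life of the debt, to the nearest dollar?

Monthly rate r = 25.9%/12 = 2.15833% = 0.0215833.
Payoff takes n = ⌈−ln(1 − rB₀/P)/ln(1+r)⌉ = ⌈40.652⌉ = 41 payments; the last is $117.84.
Total paid = 40·$180.00 + $117.84 = $7,317.84.
Total interest = total paid − principal = $7,317.84 − $4,839.08 = $2,478.76.

$2,479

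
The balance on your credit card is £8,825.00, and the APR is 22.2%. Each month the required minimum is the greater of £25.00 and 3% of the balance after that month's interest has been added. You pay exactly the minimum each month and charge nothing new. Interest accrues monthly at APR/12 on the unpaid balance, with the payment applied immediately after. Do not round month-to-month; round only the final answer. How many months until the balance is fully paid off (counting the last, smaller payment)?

Monthly rate r = 22.2%/12 = 1.85% = 0.0185.
While 3% of the post-interest balance exceeds £25.00, each month B ← (B·(1+r))·(1 − 0.03), i.e. B shrinks by the factor (1+r)·0.97 = 0.98794.
This holds for months 1–197. Entering month 198 the balance is £809.23; 3% of the post-interest balance is now below £25.00, so the flat £25.00 minimum applies from here.
From month 198 a fixed £25.00 at rate r clears £809.23 in 50 more payments. Total: 197 + 50 = 247 months.

247 months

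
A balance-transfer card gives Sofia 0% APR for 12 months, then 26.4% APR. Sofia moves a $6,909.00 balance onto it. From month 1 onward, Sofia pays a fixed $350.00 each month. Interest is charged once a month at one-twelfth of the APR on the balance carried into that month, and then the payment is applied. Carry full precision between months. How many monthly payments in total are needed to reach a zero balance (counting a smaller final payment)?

Promo months 1–12 at r₀ = 0%/12 = 0; months 13+ at r₁ = 26.4%/12 = 0.022.
After month 12 (no interest yet): B = $6,909.00 − 12·$350.00 = $2,709.00.
Then at r₁ with $350.00/mo: n₂ = −ln(1 − r₁·B/P)/ln(1+r₁) ≈ 8.58 → 9 more payments.

21 months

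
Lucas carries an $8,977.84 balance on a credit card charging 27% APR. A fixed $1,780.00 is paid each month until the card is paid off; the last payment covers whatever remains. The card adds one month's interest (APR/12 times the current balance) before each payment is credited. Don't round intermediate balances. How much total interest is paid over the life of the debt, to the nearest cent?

Monthly rate r = 27%/12 = 2.25% = 0.0225.
Payoff takes n = ⌈−ln(1 − rB₀/P)/ln(1+r)⌉ = ⌈5.414⌉ = 6 payments; the last is $741.02.
Total paid = 5·$1,780.00 + $741.02 = $9,641.02.
Total interest = total paid − principal = $9,641.02 − $8,977.84 = $663.18.

$663.18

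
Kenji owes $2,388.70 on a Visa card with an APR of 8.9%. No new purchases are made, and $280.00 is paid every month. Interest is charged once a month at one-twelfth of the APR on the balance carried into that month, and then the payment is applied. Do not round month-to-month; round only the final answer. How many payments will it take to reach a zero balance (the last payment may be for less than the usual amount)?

Monthly rate r = 8.9%/12 = 0.741667% = 0.00741667.
Recurrence: B ← B·(1+r) − $280.00.
Month 1: interest $17.72; balance after payment $2,126.42.
Month 2: interest $15.77; balance after payment $1,862.19.
Closed form: n = −ln(1 − rB₀/P)/ln(1+r) = −ln(0.93673)/ln(1.00742) ≈ 8.846, so the balance reaches zero during payment 9.

9 months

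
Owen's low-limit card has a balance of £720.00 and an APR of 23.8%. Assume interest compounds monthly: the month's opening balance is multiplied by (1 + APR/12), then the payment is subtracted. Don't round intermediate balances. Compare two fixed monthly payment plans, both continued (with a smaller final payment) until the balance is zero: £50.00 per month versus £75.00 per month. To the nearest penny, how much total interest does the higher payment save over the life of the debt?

£49.54

Monthly rate r = 23.8%/12 = 1.98333% = 0.0198333.
At £50.00/mo: n = ⌈−ln(1 − rB₀/P)/ln(1+r)⌉ = 18 payments (last £6.28); total interest = total paid − £720.00 = £136.28.
At £75.00/mo: 11 payments (last £56.74); total interest £86.74.
Interest saved = £136.28 − £86.74 = £49.54.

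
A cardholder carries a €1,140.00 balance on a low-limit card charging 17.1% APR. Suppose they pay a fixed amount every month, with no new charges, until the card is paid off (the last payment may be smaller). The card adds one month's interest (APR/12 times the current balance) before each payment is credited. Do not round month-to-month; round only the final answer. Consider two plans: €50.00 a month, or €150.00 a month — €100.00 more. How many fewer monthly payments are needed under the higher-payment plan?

Monthly rate r = 17.1%/12 = 1.425% = 0.01425.
At €50.00/mo: n = ⌈−ln(1 − rB₀/P)/ln(1+r)⌉ = 28 payments (last €38.44); total interest = total paid − €1,140.00 = €248.44.
At €150.00/mo: 9 payments (last €15.26); total interest €75.26.
Payments saved = 28 − 9 = 19.

19 fewer payments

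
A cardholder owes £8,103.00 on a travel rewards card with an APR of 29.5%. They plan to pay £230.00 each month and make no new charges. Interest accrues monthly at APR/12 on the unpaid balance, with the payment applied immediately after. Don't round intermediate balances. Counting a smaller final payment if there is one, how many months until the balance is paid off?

Monthly rate r = 29.5%/12 = 2.45833% = 0.0245833.
Recurrence: B ← B·(1+r) − £230.00.
Month 1: interest £199.20; balance after payment £8,072.20.
Month 2: interest £198.44; balance after payment £8,040.64.
Closed form: n = −ln(1 − rB₀/P)/ln(1+r) = −ln(0.13392)/ln(1.02458) ≈ 82.785, so the balance reaches zero during payment 83.

83 payments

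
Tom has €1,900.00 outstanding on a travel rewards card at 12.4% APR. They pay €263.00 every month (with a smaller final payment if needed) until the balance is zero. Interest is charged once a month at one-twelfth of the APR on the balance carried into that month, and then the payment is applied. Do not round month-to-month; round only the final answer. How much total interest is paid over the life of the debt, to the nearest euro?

€85

Monthly rate r = 12.4%/12 = 1.03333% = 0.0103333.
Payoff takes n = ⌈−ln(1 − rB₀/P)/ln(1+r)⌉ = ⌈7.547⌉ = 8 payments; the last is €144.18.
Total paid = 7·€263.00 + €144.18 = €1,985.18.
Total interest = total paid − principal = €1,985.18 − €1,900.00 = €85.18.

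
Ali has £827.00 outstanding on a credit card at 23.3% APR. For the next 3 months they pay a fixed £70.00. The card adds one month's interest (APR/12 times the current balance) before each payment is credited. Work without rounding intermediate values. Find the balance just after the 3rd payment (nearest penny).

Monthly rate r = 23.3%/12 = 1.94167% = 0.0194167.
Each month: B ← B·(1+r) − £70.00.
Month 1: interest £16.06; balance after payment £773.06.
Month 2: interest £15.01; balance after payment £718.07.
Month 3: interest £13.94; balance after payment £662.01.

£662.01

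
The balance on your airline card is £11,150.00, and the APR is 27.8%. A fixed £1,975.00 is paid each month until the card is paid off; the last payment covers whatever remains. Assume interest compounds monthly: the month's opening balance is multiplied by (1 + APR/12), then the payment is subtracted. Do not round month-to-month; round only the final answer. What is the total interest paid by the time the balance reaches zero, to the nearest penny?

£939.98

Monthly rate r = 27.8%/12 = 2.31667% = 0.0231667.
Payoff takes n = ⌈−ln(1 − rB₀/P)/ln(1+r)⌉ = ⌈6.120⌉ = 7 payments; the last is £239.98.
Total paid = 6·£1,975.00 + £239.98 = £12,089.98.
Total interest = total paid − principal = £12,089.98 − £11,150.00 = £939.98.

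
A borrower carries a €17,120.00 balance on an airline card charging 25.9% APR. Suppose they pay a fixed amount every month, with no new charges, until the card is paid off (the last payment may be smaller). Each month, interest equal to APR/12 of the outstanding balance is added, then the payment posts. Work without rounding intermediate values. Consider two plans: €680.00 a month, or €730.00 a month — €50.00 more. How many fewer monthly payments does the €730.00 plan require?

Monthly rate r = 25.9%/12 = 2.15833% = 0.0215833.
At €680.00/mo: n = ⌈−ln(1 − rB₀/P)/ln(1+r)⌉ = 37 payments (last €485.42); total interest = total paid − €17,120.00 = €7,845.42.
At €730.00/mo: 34 payments (last €31.03); total interest €7,001.03.
Payments saved = 37 − 34 = 3.

3 fewer payments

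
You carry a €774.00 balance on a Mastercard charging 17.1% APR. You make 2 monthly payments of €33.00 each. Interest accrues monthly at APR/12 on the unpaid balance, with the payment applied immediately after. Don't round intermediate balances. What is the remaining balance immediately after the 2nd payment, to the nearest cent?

€729.75

Monthly rate r = 17.1%/12 = 1.425% = 0.01425.
Each month: B ← B·(1+r) − €33.00.
Month 1: interest €11.03; balance after payment €752.03.
Month 2: interest €10.72; balance after payment €729.75.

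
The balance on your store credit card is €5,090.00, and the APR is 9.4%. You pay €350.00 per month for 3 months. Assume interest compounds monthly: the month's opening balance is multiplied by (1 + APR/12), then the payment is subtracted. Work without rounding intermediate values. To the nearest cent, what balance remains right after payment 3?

€4,152.31

Monthly rate r = 9.4%/12 = 0.783333% = 0.00783333.
Each month: B ← B·(1+r) − €350.00.
Month 1: interest €39.87; balance after payment €4,779.87.
Month 2: interest €37.44; balance after payment €4,467.31.
Month 3: interest €34.99; balance after payment €4,152.31.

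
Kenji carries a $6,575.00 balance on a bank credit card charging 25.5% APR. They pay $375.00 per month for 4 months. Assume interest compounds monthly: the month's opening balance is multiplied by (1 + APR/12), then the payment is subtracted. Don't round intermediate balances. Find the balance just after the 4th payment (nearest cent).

Monthly rate r = 25.5%/12 = 2.125% = 0.02125.
Each month: B ← B·(1+r) − $375.00.
Month 1: interest $139.72; balance after payment $6,339.72.
Month 2: interest $134.72; balance after payment $6,099.44.
Month 3: interest $129.61; balance after payment $5,854.05.
Month 4: interest $124.40; balance after payment $5,603.45.

$5,603.45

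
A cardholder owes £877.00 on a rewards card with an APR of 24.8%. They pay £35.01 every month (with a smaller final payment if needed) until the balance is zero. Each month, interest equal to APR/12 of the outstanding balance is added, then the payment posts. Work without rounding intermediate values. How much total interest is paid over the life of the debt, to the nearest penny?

Monthly rate r = 24.8%/12 = 2.06667% = 0.0206667.
Payoff takes n = ⌈−ln(1 − rB₀/P)/ln(1+r)⌉ = ⌈35.647⌉ = 36 payments; the last is £22.72.
Total paid = 35·£35.01 + £22.72 = £1,248.07.
Total interest = total paid − principal = £1,248.07 − £877.00 = £371.07.

£371.07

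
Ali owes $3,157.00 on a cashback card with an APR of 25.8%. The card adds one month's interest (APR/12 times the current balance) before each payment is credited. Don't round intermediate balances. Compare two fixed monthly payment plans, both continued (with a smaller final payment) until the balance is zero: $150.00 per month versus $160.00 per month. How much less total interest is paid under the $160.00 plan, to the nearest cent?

Monthly rate r = 25.8%/12 = 2.15% = 0.0215.
At $150.00/mo: n = ⌈−ln(1 − rB₀/P)/ln(1+r)⌉ = 29 payments (last $48.15); total interest = total paid − $3,157.00 = $1,091.15.
At $160.00/mo: 26 payments (last $152.24); total interest $995.24.
Interest saved = $1,091.15 − $995.24 = $95.91.

$95.91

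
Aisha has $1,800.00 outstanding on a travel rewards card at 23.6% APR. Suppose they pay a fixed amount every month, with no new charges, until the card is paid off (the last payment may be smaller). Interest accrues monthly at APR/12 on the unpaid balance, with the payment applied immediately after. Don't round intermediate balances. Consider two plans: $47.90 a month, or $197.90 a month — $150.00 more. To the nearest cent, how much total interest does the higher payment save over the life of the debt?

$1,301.18

Monthly rate r = 23.6%/12 = 1.96667% = 0.0196667.
At $47.90/mo: n = ⌈−ln(1 − rB₀/P)/ln(1+r)⌉ = 69 payments (last $46.82); total interest = total paid − $1,800.00 = $1,504.02.
At $197.90/mo: 11 payments (last $23.84); total interest $202.84.
Interest saved = $1,504.02 − $202.84 = $1,301.18.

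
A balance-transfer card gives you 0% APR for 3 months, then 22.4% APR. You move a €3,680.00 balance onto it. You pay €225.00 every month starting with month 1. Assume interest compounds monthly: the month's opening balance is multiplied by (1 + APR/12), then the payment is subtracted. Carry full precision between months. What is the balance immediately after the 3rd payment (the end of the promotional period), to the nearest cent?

€3,005.00

Promo months 1–3 at r₀ = 0%/12 = 0; months 4+ at r₁ = 22.4%/12 = 0.0186667.
After month 3 (no interest yet): B = €3,680.00 − 3·€225.00 = €3,005.00.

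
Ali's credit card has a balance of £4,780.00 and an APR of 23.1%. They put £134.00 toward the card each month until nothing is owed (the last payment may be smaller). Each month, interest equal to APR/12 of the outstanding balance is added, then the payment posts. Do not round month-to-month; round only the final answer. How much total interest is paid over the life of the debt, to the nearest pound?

Monthly rate r = 23.1%/12 = 1.925% = 0.01925.
Payoff takes n = ⌈−ln(1 − rB₀/P)/ln(1+r)⌉ = ⌈60.866⌉ = 61 payments; the last is £116.13.
Total paid = 60·£134.00 + £116.13 = £8,156.13.
Total interest = total paid − principal = £8,156.13 − £4,780.00 = £3,376.13.

£3,376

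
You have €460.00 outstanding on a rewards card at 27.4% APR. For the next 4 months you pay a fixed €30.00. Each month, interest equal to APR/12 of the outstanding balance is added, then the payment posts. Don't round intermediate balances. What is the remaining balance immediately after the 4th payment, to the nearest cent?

€379.30

Monthly rate r = 27.4%/12 = 2.28333% = 0.0228333.
Each month: B ← B·(1+r) − €30.00.
Month 1: interest €10.50; balance after payment €440.50.
Month 2: interest €10.06; balance after payment €420.56.
Month 3: interest €9.60; balance after payment €400.16.
Month 4: interest €9.14; balance after payment €379.30.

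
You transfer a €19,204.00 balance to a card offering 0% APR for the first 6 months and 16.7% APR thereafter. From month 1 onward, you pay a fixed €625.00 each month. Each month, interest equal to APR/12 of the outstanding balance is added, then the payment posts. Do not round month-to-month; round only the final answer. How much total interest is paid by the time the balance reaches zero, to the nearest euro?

€3,620

Promo months 1–6 at r₀ = 0%/12 = 0; months 7+ at r₁ = 16.7%/12 = 0.0139167.
After month 6 (no interest yet): B = €19,204.00 − 6·€625.00 = €15,454.00.
Then at r₁ with €625.00/mo: n₂ = −ln(1 − r₁·B/P)/ln(1+r₁) ≈ 30.52 → 31 more payments.
Total paid = 36·€625.00 + €323.93 = €22,823.93; interest = €22,823.93 − €19,204.00 = €3,619.93.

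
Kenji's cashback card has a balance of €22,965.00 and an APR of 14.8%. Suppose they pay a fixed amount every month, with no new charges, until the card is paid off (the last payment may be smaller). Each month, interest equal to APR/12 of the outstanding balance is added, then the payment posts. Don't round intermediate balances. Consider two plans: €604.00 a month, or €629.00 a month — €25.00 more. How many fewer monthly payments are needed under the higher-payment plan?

Monthly rate r = 14.8%/12 = 1.23333% = 0.0123333.
At €604.00/mo: n = ⌈−ln(1 − rB₀/P)/ln(1+r)⌉ = 52 payments (last €380.90); total interest = total paid − €22,965.00 = €8,219.90.
At €629.00/mo: 49 payments (last €513.35); total interest €7,740.35.
Payments saved = 52 − 49 = 3.

3 fewer payments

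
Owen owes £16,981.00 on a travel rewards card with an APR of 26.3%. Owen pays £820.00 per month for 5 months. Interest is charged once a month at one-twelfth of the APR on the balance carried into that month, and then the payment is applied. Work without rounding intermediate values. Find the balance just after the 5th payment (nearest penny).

Monthly rate r = 26.3%/12 = 2.19167% = 0.0219167.
Each month: B ← B·(1+r) − £820.00.
Month 1: interest £372.17; balance after payment £16,533.17.
Month 2: interest £362.35; balance after payment £16,075.52.
Month 3: interest £352.32; balance after payment £15,607.84.
Month 4: interest £342.07; balance after payment £15,129.91.
Month 5: interest £331.60; balance after payment £14,641.51.

£14,641.51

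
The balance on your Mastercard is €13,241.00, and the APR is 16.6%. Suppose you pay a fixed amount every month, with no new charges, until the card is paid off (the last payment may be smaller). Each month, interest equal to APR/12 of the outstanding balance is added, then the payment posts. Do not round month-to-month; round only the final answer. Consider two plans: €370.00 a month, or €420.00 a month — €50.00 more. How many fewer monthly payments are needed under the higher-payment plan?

Monthly rate r = 16.6%/12 = 1.38333% = 0.0138333.
At €370.00/mo: n = ⌈−ln(1 − rB₀/P)/ln(1+r)⌉ = 50 payments (last €272.53); total interest = total paid − €13,241.00 = €5,161.53.
At €420.00/mo: 42 payments (last €294.72); total interest €4,273.72.
Payments saved = 50 − 42 = 8.

8 fewer payments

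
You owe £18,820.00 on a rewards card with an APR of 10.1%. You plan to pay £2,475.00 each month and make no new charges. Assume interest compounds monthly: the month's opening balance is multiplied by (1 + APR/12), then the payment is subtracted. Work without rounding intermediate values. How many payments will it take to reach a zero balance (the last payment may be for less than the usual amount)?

8 months

Monthly rate r = 10.1%/12 = 0.841667% = 0.00841667.
Recurrence: B ← B·(1+r) − £2,475.00.
Month 1: interest £158.40; balance after payment £16,503.40.
Month 2: interest £138.90; balance after payment £14,167.31.
Closed form: n = −ln(1 − rB₀/P)/ln(1+r) = −ln(0.936)/ln(1.00842) ≈ 7.891, so the balance reaches zero during payment 8.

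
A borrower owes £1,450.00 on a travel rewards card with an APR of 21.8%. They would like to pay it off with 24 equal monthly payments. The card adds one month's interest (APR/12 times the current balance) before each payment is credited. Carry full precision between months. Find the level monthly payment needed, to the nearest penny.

Monthly rate r = 21.8%/12 = 1.81667% = 0.0181667.
Level-payment amortization: P = B₀·r / (1 − (1+r)^(−n)) = 1450.00·0.0181667 / (1 − 1.01817^(−24)).
Denominator 1 − (1+r)^(−24) = 0.350847093.
P = 26.3417 / 0.350847093 ≈ 75.08.

£75.08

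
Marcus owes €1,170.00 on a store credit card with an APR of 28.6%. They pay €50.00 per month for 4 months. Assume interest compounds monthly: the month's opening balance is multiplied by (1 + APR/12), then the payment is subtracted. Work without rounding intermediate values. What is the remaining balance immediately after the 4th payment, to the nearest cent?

€1,078.33

Monthly rate r = 28.6%/12 = 2.38333% = 0.0238333.
Each month: B ← B·(1+r) − €50.00.
Month 1: interest €27.89; balance after payment €1,147.88.
Month 2: interest €27.36; balance after payment €1,125.24.
Month 3: interest €26.82; balance after payment €1,102.06.
Month 4: interest €26.27; balance after payment €1,078.33.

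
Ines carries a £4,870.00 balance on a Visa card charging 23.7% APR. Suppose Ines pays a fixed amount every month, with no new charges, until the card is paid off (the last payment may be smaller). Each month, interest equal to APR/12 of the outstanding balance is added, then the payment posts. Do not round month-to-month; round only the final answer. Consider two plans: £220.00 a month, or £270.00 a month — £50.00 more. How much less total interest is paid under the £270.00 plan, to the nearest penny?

Monthly rate r = 23.7%/12 = 1.975% = 0.01975.
At £220.00/mo: n = ⌈−ln(1 − rB₀/P)/ln(1+r)⌉ = 30 payments (last £86.58); total interest = total paid − £4,870.00 = £1,596.58.
At £270.00/mo: 23 payments (last £140.80); total interest £1,210.80.
Interest saved = £1,596.58 − £1,210.80 = £385.78.

£385.78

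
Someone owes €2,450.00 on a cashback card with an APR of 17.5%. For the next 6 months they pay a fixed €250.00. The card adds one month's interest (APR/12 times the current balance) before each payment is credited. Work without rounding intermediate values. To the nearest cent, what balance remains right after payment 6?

€1,116.58

Monthly rate r = 17.5%/12 = 1.45833% = 0.0145833.
Each month: B ← B·(1+r) − €250.00.
Month 1: interest €35.73; balance after payment €2,235.73.
Month 2: interest €32.60; balance after payment €2,018.33.
Month 3: interest €29.43; balance after payment €1,797.77.
Month 4: interest €26.22; balance after payment €1,573.99.
Month 5: interest €22.95; balance after payment €1,346.94.
Month 6: interest €19.64; balance after payment €1,116.58.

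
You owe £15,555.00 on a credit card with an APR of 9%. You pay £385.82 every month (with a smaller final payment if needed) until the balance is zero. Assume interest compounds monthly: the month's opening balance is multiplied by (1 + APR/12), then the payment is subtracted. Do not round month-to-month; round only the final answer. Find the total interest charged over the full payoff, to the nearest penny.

Monthly rate r = 9%/12 = 0.75% = 0.0075.
Payoff takes n = ⌈−ln(1 − rB₀/P)/ln(1+r)⌉ = ⌈48.190⌉ = 49 payments; the last is £73.42.
Total paid = 48·£385.82 + £73.42 = £18,592.78.
Total interest = total paid − principal = £18,592.78 − £15,555.00 = £3,037.78.

£3,037.78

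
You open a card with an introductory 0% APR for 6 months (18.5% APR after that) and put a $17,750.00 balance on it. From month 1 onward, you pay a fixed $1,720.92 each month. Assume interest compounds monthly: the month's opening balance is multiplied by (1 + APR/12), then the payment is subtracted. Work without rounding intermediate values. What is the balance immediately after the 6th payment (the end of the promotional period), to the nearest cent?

Promo months 1–6 at r₀ = 0%/12 = 0; months 7+ at r₁ = 18.5%/12 = 0.0154167.
After month 6 (no interest yet): B = $17,750.00 − 6·$1,720.92 = $7,424.48.

$7,424.48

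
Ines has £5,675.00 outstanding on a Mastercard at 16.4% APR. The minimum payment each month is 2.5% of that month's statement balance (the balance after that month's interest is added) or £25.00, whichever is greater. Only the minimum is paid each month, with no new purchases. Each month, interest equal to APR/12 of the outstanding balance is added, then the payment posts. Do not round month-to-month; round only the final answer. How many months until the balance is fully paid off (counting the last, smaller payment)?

Monthly rate r = 16.4%/12 = 1.36667% = 0.0136667.
While 2.5% of the post-interest balance exceeds £25.00, each month B ← (B·(1+r))·(1 − 0.025), i.e. B shrinks by the factor (1+r)·0.975 = 0.98833.
This holds for months 1–149. Entering month 150 the balance is £986.36; 2.5% of the post-interest balance is now below £25.00, so the flat £25.00 minimum applies from here.
From month 150 a fixed £25.00 at rate r clears £986.36 in 58 more payments. Total: 149 + 58 = 207 months.

207 months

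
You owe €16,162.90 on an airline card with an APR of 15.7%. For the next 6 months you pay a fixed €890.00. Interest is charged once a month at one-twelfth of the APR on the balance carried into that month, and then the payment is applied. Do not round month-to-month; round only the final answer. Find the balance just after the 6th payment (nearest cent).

€11,956.18

Monthly rate r = 15.7%/12 = 1.30833% = 0.0130833.
Each month: B ← B·(1+r) − €890.00.
Month 1: interest €211.46; balance after payment €15,484.36.
Month 2: interest €202.59; balance after payment €14,796.95.
Month 3: interest €193.59; balance after payment €14,100.55.
Month 4: interest €184.48; balance after payment €13,395.03.
Month 5: interest €175.25; balance after payment €12,680.28.
Month 6: interest €165.90; balance after payment €11,956.18.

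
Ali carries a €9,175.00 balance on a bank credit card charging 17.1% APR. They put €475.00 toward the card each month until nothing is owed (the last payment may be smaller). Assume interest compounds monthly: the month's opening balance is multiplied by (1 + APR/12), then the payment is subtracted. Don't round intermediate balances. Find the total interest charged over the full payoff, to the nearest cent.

€1,632.85

Monthly rate r = 17.1%/12 = 1.425% = 0.01425.
Payoff takes n = ⌈−ln(1 − rB₀/P)/ln(1+r)⌉ = ⌈22.752⌉ = 23 payments; the last is €357.85.
Total paid = 22·€475.00 + €357.85 = €10,807.85.
Total interest = total paid − principal = €10,807.85 − €9,175.00 = €1,632.85.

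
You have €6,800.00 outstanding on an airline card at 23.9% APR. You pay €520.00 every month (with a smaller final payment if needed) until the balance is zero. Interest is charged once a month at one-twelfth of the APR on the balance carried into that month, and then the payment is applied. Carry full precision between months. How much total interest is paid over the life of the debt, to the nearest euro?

€1,157

Monthly rate r = 23.9%/12 = 1.99167% = 0.0199167.
Payoff takes n = ⌈−ln(1 − rB₀/P)/ln(1+r)⌉ = ⌈15.299⌉ = 16 payments; the last is €156.59.
Total paid = 15·€520.00 + €156.59 = €7,956.59.
Total interest = total paid − principal = €7,956.59 − €6,800.00 = €1,156.59.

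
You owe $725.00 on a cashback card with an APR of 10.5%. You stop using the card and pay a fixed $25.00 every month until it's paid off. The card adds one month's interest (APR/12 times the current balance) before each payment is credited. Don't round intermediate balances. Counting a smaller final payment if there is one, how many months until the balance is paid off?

Monthly rate r = 10.5%/12 = 0.875% = 0.00875.
Recurrence: B ← B·(1+r) − $25.00.
Month 1: interest $6.34; balance after payment $706.34.
Month 2: interest $6.18; balance after payment $687.52.
Closed form: n = −ln(1 − rB₀/P)/ln(1+r) = −ln(0.74625)/ln(1.00875) ≈ 33.597, so the balance reaches zero during payment 34.

34 payments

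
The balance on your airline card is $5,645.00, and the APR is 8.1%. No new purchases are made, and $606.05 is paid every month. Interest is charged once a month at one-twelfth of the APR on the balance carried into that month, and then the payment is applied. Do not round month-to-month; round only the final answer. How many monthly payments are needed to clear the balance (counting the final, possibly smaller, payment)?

Monthly rate r = 8.1%/12 = 0.675% = 0.00675.
Recurrence: B ← B·(1+r) − $606.05.
Month 1: interest $38.10; balance after payment $5,077.05.
Month 2: interest $34.27; balance after payment $4,505.27.
Closed form: n = −ln(1 − rB₀/P)/ln(1+r) = −ln(0.93713)/ln(1.00675) ≈ 9.653, so the balance reaches zero during payment 10.

10 months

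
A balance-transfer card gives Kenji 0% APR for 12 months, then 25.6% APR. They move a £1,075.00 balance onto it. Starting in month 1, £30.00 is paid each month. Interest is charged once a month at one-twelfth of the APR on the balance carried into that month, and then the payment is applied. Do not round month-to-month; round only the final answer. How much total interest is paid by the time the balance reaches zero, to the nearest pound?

£294

Promo months 1–12 at r₀ = 0%/12 = 0; months 13+ at r₁ = 25.6%/12 = 0.0213333.
After month 12 (no interest yet): B = £1,075.00 − 12·£30.00 = £715.00.
Then at r₁ with £30.00/mo: n₂ = −ln(1 − r₁·B/P)/ln(1+r₁) ≈ 33.64 → 34 more payments.
Total paid = 45·£30.00 + £19.38 = £1,369.38; interest = £1,369.38 − £1,075.00 = £294.38.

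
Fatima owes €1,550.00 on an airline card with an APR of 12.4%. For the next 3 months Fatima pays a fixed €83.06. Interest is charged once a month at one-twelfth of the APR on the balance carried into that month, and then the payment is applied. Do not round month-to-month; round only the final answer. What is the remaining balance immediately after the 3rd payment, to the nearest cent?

€1,346.78

Monthly rate r = 12.4%/12 = 1.03333% = 0.0103333.
Each month: B ← B·(1+r) − €83.06.
Month 1: interest €16.02; balance after payment €1,482.96.
Month 2: interest €15.32; balance after payment €1,415.22.
Month 3: interest €14.62; balance after payment €1,346.78.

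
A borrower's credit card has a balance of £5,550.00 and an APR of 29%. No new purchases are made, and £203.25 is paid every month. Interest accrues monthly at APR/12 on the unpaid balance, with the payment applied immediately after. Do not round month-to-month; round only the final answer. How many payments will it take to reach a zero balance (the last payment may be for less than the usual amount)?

46 payments

Monthly rate r = 29%/12 = 2.41667% = 0.0241667.
Recurrence: B ← B·(1+r) − £203.25.
Month 1: interest £134.12; balance after payment £5,480.88.
Month 2: interest £132.45; balance after payment £5,410.08.
Closed form: n = −ln(1 − rB₀/P)/ln(1+r) = −ln(0.3401)/ln(1.02417) ≈ 45.166, so the balance reaches zero during payment 46.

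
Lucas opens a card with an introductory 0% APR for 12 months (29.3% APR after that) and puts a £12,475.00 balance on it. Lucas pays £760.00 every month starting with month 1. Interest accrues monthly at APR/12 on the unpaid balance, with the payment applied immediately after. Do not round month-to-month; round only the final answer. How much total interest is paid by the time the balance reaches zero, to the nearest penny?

£239.93

Promo months 1–12 at r₀ = 0%/12 = 0; months 13+ at r₁ = 29.3%/12 = 0.0244167.
After month 12 (no interest yet): B = £12,475.00 − 12·£760.00 = £3,355.00.
Then at r₁ with £760.00/mo: n₂ = −ln(1 − r₁·B/P)/ln(1+r₁) ≈ 4.73 → 5 more payments.
Total paid = 16·£760.00 + £554.93 = £12,714.93; interest = £12,714.93 − £12,475.00 = £239.93.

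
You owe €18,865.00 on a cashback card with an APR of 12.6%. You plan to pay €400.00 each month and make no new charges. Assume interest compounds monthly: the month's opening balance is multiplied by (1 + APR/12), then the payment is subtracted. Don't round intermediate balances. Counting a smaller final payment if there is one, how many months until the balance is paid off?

Monthly rate r = 12.6%/12 = 1.05% = 0.0105.
Recurrence: B ← B·(1+r) − €400.00.
Month 1: interest €198.08; balance after payment €18,663.08.
Month 2: interest €195.96; balance after payment €18,459.04.
Closed form: n = −ln(1 − rB₀/P)/ln(1+r) = −ln(0.50479)/ln(1.0105) ≈ 65.446, so the balance reaches zero during payment 66.

66 payments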